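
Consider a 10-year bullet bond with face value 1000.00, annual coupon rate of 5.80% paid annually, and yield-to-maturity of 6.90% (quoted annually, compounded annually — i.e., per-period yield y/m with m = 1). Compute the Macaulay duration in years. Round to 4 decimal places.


Coupon per period c = face * coupon_rate / m = 58.000000
Periods per year m = 1; per-period yield y/m = 0.069000
Number of cashflows N = 10
Cashflows (t years, CF_t, discount factor 1/(1+y/m)^(m*t), PV):
  t = 1.0000: CF_t = 58.000000, DF = 0.935454, PV = 54.256314
  t = 2.0000: CF_t = 58.000000, DF = 0.875074, PV = 50.754270
  t = 3.0000: CF_t = 58.000000, DF = 0.818591, PV = 47.478269
  t = 4.0000: CF_t = 58.000000, DF = 0.765754, PV = 44.413722
  t = 5.0000: CF_t = 58.000000, DF = 0.716327, PV = 41.546981
  t = 6.0000: CF_t = 58.000000, DF = 0.670091, PV = 38.865277
  t = 7.0000: CF_t = 58.000000, DF = 0.626839, PV = 36.356667
  t = 8.0000: CF_t = 58.000000, DF = 0.586379, PV = 34.009978
  t = 9.0000: CF_t = 58.000000, DF = 0.548530, PV = 31.814760
  t = 10.0000: CF_t = 1058.000000, DF = 0.513125, PV = 542.885967
Price P = sum_t PV_t = 922.382204
Macaulay numerator sum_t t * PV_t:
  t * PV_t at t = 1.0000: 54.256314
  t * PV_t at t = 2.0000: 101.508539
  t * PV_t at t = 3.0000: 142.434807
  t * PV_t at t = 4.0000: 177.654889
  t * PV_t at t = 5.0000: 207.734903
  t * PV_t at t = 6.0000: 233.191659
  t * PV_t at t = 7.0000: 254.496666
  t * PV_t at t = 8.0000: 272.079825
  t * PV_t at t = 9.0000: 286.332837
  t * PV_t at t = 10.0000: 5428.859668
Macaulay duration D = (sum_t t * PV_t) / P = 7158.550108 / 922.382204 = 7.760937

Answer: Macaulay duration = 7.7609 years


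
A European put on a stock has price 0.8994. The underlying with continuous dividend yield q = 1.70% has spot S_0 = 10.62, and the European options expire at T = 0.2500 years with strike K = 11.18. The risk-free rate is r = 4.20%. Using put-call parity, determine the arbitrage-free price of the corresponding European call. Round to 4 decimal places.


Put-call parity: C - P = S_0 * exp(-qT) - K * exp(-rT).
S_0 * exp(-qT) = 10.6200 * 0.99575902 = 10.57496078
K * exp(-rT) = 11.1800 * 0.98955493 = 11.06322415
C = P + S*exp(-qT) - K*exp(-rT)
C = 0.8994 + 10.57496078 - 11.06322415 = 0.4111

Answer: Call price = 0.4111


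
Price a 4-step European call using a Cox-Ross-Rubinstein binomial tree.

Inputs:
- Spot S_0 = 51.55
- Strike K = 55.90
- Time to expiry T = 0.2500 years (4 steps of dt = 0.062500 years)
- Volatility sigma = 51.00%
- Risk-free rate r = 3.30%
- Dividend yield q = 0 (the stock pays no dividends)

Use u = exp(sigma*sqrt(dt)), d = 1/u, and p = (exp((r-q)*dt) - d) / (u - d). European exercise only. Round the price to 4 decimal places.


Answer: Price = V(0,0) = 3.9120

Derivation:
dt = T/N = 0.062500
u = exp(sigma*sqrt(dt)) = 1.135985; d = 1/u = 0.880293
p = (exp((r-q)*dt) - d) / (u - d) = 0.476243
Discount per step: exp(-r*dt) = 0.997940
Stock lattice S(k, i) with i counting down-moves:
  k=0: S(0,0) = 51.5500
  k=1: S(1,0) = 58.5600; S(1,1) = 45.3791
  k=2: S(2,0) = 66.5233; S(2,1) = 51.5500; S(2,2) = 39.9469
  k=3: S(3,0) = 75.5695; S(3,1) = 58.5600; S(3,2) = 45.3791; S(3,3) = 35.1650
  k=4: S(4,0) = 85.8458; S(4,1) = 66.5233; S(4,2) = 51.5500; S(4,3) = 39.9469; S(4,4) = 30.9555
Terminal payoffs V(N, i) = max(S_T - K, 0):
  V(4,0) = 29.945761; V(4,1) = 10.623297; V(4,2) = 0.000000; V(4,3) = 0.000000; V(4,4) = 0.000000
Backward induction: V(k, i) = exp(-r*dt) * [p * V(k+1, i) + (1-p) * V(k+1, i+1)].
  V(3,0) = exp(-r*dt) * [p*29.945761 + (1-p)*10.623297] = 19.784633
  V(3,1) = exp(-r*dt) * [p*10.623297 + (1-p)*0.000000] = 5.048844
  V(3,2) = exp(-r*dt) * [p*0.000000 + (1-p)*0.000000] = 0.000000
  V(3,3) = exp(-r*dt) * [p*0.000000 + (1-p)*0.000000] = 0.000000
  V(2,0) = exp(-r*dt) * [p*19.784633 + (1-p)*5.048844] = 12.041796
  V(2,1) = exp(-r*dt) * [p*5.048844 + (1-p)*0.000000] = 2.399522
  V(2,2) = exp(-r*dt) * [p*0.000000 + (1-p)*0.000000] = 0.000000
  V(1,0) = exp(-r*dt) * [p*12.041796 + (1-p)*2.399522] = 6.977180
  V(1,1) = exp(-r*dt) * [p*2.399522 + (1-p)*0.000000] = 1.140400
  V(0,0) = exp(-r*dt) * [p*6.977180 + (1-p)*1.140400] = 3.912048


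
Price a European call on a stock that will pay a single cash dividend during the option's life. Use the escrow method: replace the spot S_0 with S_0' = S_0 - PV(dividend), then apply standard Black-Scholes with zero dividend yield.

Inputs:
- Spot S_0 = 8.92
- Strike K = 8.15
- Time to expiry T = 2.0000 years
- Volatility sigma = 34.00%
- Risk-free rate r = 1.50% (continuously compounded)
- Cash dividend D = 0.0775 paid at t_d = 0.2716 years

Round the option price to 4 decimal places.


PV(D) = D * exp(-r * t_d) = 0.0775 * 0.99593429 = 0.07718491
S_0' = S_0 - PV(D) = 8.9200 - 0.07718491 = 8.84281509
d1 = (ln(S_0'/K) + (r + sigma^2/2)*T) / (sigma*sqrt(T)) = 0.47248740
d2 = d1 - sigma*sqrt(T) = -0.00834522
exp(-rT) = 0.97044553
N(d1) = 0.68171053; N(d2) = 0.49667078
C = S_0' * N(d1) - K * exp(-rT) * N(d2) = 8.84281509 * 0.68171053 - 8.1500 * 0.97044553 * 0.49667078 = 2.1000

Answer: Price = 2.1000


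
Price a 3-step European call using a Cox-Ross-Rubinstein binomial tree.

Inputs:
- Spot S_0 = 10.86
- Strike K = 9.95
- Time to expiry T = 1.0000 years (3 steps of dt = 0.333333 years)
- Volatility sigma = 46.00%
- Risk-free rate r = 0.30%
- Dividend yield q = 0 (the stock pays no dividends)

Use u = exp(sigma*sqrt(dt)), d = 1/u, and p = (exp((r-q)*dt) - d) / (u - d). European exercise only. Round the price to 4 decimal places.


dt = T/N = 0.333333
u = exp(sigma*sqrt(dt)) = 1.304189; d = 1/u = 0.766760
p = (exp((r-q)*dt) - d) / (u - d) = 0.435854
Discount per step: exp(-r*dt) = 0.999000
Stock lattice S(k, i) with i counting down-moves:
  k=0: S(0,0) = 10.8600
  k=1: S(1,0) = 14.1635; S(1,1) = 8.3270
  k=2: S(2,0) = 18.4719; S(2,1) = 10.8600; S(2,2) = 6.3848
  k=3: S(3,0) = 24.0908; S(3,1) = 14.1635; S(3,2) = 8.3270; S(3,3) = 4.8956
Terminal payoffs V(N, i) = max(S_T - K, 0):
  V(3,0) = 14.140792; V(3,1) = 4.213489; V(3,2) = 0.000000; V(3,3) = 0.000000
Backward induction: V(k, i) = exp(-r*dt) * [p * V(k+1, i) + (1-p) * V(k+1, i+1)].
  V(2,0) = exp(-r*dt) * [p*14.140792 + (1-p)*4.213489] = 8.531806
  V(2,1) = exp(-r*dt) * [p*4.213489 + (1-p)*0.000000] = 1.834630
  V(2,2) = exp(-r*dt) * [p*0.000000 + (1-p)*0.000000] = 0.000000
  V(1,0) = exp(-r*dt) * [p*8.531806 + (1-p)*1.834630] = 4.748869
  V(1,1) = exp(-r*dt) * [p*1.834630 + (1-p)*0.000000] = 0.798831
  V(0,0) = exp(-r*dt) * [p*4.748869 + (1-p)*0.798831] = 2.517951

Answer: Price = V(0,0) = 2.5180


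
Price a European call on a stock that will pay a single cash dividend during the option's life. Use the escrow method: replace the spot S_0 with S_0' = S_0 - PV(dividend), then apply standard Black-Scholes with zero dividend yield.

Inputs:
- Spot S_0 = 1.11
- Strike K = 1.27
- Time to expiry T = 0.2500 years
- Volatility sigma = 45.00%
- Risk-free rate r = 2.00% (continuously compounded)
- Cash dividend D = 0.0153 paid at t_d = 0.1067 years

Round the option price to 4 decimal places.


Answer: Price = 0.0418

Derivation:
PV(D) = D * exp(-r * t_d) = 0.0153 * 0.99786828 = 0.01526738
S_0' = S_0 - PV(D) = 1.1100 - 0.01526738 = 1.09473262
d1 = (ln(S_0'/K) + (r + sigma^2/2)*T) / (sigma*sqrt(T)) = -0.52530780
d2 = d1 - sigma*sqrt(T) = -0.75030780
exp(-rT) = 0.99501248
N(d1) = 0.29968462; N(d2) = 0.22653467
C = S_0' * N(d1) - K * exp(-rT) * N(d2) = 1.09473262 * 0.29968462 - 1.2700 * 0.99501248 * 0.22653467 = 0.0418


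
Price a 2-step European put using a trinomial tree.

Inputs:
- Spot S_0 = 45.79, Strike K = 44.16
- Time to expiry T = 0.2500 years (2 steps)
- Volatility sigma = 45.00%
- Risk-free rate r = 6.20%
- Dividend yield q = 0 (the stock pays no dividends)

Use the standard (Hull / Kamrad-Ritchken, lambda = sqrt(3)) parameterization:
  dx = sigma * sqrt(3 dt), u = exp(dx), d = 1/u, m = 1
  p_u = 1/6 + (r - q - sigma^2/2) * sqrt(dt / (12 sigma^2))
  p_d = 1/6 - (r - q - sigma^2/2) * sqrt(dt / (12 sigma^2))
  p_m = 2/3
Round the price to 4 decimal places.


Answer: Price = V(0,0) = 2.7057

Derivation:
dt = T/N = 0.125000; dx = sigma*sqrt(3*dt) = 0.275568
u = exp(dx) = 1.317278; d = 1/u = 0.759141
p_u = 0.157765, p_m = 0.666667, p_d = 0.175569
Discount per step: exp(-r*dt) = 0.992280
Stock lattice S(k, j) with j the centered position index:
  k=0: S(0,+0) = 45.7900
  k=1: S(1,-1) = 34.7611; S(1,+0) = 45.7900; S(1,+1) = 60.3182
  k=2: S(2,-2) = 26.3886; S(2,-1) = 34.7611; S(2,+0) = 45.7900; S(2,+1) = 60.3182; S(2,+2) = 79.4558
Terminal payoffs V(N, j) = max(K - S_T, 0):
  V(2,-2) = 17.771441; V(2,-1) = 9.398928; V(2,+0) = 0.000000; V(2,+1) = 0.000000; V(2,+2) = 0.000000
Backward induction: V(k, j) = exp(-r*dt) * [p_u * V(k+1, j+1) + p_m * V(k+1, j) + p_d * V(k+1, j-1)]
  V(1,-1) = exp(-r*dt) * [p_u*0.000000 + p_m*9.398928 + p_d*17.771441] = 9.313601
  V(1,+0) = exp(-r*dt) * [p_u*0.000000 + p_m*0.000000 + p_d*9.398928] = 1.637419
  V(1,+1) = exp(-r*dt) * [p_u*0.000000 + p_m*0.000000 + p_d*0.000000] = 0.000000
  V(0,+0) = exp(-r*dt) * [p_u*0.000000 + p_m*1.637419 + p_d*9.313601] = 2.705739


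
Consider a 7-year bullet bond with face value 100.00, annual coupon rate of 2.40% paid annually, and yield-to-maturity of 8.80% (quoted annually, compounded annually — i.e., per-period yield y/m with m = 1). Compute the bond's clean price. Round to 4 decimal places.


Answer: Price = 67.5718

Derivation:
Coupon per period c = face * coupon_rate / m = 2.400000
Periods per year m = 1; per-period yield y/m = 0.088000
Number of cashflows N = 7
Cashflows (t years, CF_t, discount factor 1/(1+y/m)^(m*t), PV):
  t = 1.0000: CF_t = 2.400000, DF = 0.919118, PV = 2.205882
  t = 2.0000: CF_t = 2.400000, DF = 0.844777, PV = 2.027465
  t = 3.0000: CF_t = 2.400000, DF = 0.776450, PV = 1.863479
  t = 4.0000: CF_t = 2.400000, DF = 0.713649, PV = 1.712757
  t = 5.0000: CF_t = 2.400000, DF = 0.655927, PV = 1.574225
  t = 6.0000: CF_t = 2.400000, DF = 0.602874, PV = 1.446898
  t = 7.0000: CF_t = 102.400000, DF = 0.554112, PV = 56.741092
Price P = sum_t PV_t = 67.571798


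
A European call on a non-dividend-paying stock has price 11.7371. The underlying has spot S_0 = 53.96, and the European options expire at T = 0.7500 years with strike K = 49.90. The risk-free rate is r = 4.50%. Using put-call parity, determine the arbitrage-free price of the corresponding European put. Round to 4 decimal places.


Answer: Put price = 6.0211

Derivation:
Put-call parity: C - P = S_0 * exp(-qT) - K * exp(-rT).
S_0 * exp(-qT) = 53.9600 * 1.00000000 = 53.96000000
K * exp(-rT) = 49.9000 * 0.96681318 = 48.24397757
P = C - S*exp(-qT) + K*exp(-rT)
P = 11.7371 - 53.96000000 + 48.24397757 = 6.0211


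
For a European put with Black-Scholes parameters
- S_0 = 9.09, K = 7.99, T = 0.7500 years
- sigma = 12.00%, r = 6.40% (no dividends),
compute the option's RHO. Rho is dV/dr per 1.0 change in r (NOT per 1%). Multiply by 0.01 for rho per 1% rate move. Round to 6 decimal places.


Answer: Rho = -0.281940

Derivation:
d1 = 1.7549922864; d2 = 1.6510692379
phi(d1) = 0.0855257742; exp(-qT) = 1.0000000000; exp(-rT) = 0.9531337871
N(-d2) = 0.0493622189
Rho = -K*T*exp(-rT)*N(-d2) = -7.9900 * 0.7500 * 0.9531337871 * 0.0493622189 = -0.281940


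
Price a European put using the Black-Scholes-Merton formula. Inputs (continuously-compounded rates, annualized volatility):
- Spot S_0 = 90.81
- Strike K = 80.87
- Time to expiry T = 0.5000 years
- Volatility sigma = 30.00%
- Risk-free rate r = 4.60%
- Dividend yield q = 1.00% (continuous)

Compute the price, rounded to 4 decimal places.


d1 = (ln(S/K) + (r - q + 0.5*sigma^2) * T) / (sigma * sqrt(T)) = 0.73740152
d2 = d1 - sigma * sqrt(T) = 0.52526949
exp(-rT) = 0.97726248; exp(-qT) = 0.99501248
P = K * exp(-rT) * N(-d2) - S_0 * exp(-qT) * N(-d1)
N(-d1) = 0.23043911; N(-d2) = 0.29969793
P = 80.8700 * 0.97726248 * 0.29969793 - 90.8100 * 0.99501248 * 0.23043911 = 2.8637

Answer: Price = 2.8637


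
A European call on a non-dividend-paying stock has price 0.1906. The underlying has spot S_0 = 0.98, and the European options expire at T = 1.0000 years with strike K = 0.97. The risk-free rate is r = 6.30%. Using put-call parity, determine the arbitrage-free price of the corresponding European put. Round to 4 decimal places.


Put-call parity: C - P = S_0 * exp(-qT) - K * exp(-rT).
S_0 * exp(-qT) = 0.9800 * 1.00000000 = 0.98000000
K * exp(-rT) = 0.9700 * 0.93894347 = 0.91077517
P = C - S*exp(-qT) + K*exp(-rT)
P = 0.1906 - 0.98000000 + 0.91077517 = 0.1214

Answer: Put price = 0.1214


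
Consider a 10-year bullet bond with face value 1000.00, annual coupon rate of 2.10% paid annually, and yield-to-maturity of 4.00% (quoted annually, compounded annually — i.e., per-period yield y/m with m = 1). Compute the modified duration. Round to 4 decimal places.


Answer: Modified duration = 8.6816

Derivation:
Coupon per period c = face * coupon_rate / m = 21.000000
Periods per year m = 1; per-period yield y/m = 0.040000
Number of cashflows N = 10
Cashflows (t years, CF_t, discount factor 1/(1+y/m)^(m*t), PV):
  t = 1.0000: CF_t = 21.000000, DF = 0.961538, PV = 20.192308
  t = 2.0000: CF_t = 21.000000, DF = 0.924556, PV = 19.415680
  t = 3.0000: CF_t = 21.000000, DF = 0.888996, PV = 18.668924
  t = 4.0000: CF_t = 21.000000, DF = 0.854804, PV = 17.950888
  t = 5.0000: CF_t = 21.000000, DF = 0.821927, PV = 17.260469
  t = 6.0000: CF_t = 21.000000, DF = 0.790315, PV = 16.596605
  t = 7.0000: CF_t = 21.000000, DF = 0.759918, PV = 15.958274
  t = 8.0000: CF_t = 21.000000, DF = 0.730690, PV = 15.344494
  t = 9.0000: CF_t = 21.000000, DF = 0.702587, PV = 14.754321
  t = 10.0000: CF_t = 1021.000000, DF = 0.675564, PV = 689.751016
Price P = sum_t PV_t = 845.892980
First compute Macaulay numerator sum_t t * PV_t:
  t * PV_t at t = 1.0000: 20.192308
  t * PV_t at t = 2.0000: 38.831361
  t * PV_t at t = 3.0000: 56.006771
  t * PV_t at t = 4.0000: 71.803552
  t * PV_t at t = 5.0000: 86.302346
  t * PV_t at t = 6.0000: 99.579630
  t * PV_t at t = 7.0000: 111.707919
  t * PV_t at t = 8.0000: 122.755954
  t * PV_t at t = 9.0000: 132.788893
  t * PV_t at t = 10.0000: 6897.510164
Macaulay duration D = 7637.478897 / 845.892980 = 9.028895
Modified duration = D / (1 + y/m) = 9.028895 / (1 + 0.040000) = 8.681630


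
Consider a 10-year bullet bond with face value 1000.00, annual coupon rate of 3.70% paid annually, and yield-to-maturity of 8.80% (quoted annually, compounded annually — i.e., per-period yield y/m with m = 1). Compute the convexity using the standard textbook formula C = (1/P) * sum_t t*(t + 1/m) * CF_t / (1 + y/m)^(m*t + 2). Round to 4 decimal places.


Coupon per period c = face * coupon_rate / m = 37.000000
Periods per year m = 1; per-period yield y/m = 0.088000
Number of cashflows N = 10
Cashflows (t years, CF_t, discount factor 1/(1+y/m)^(m*t), PV):
  t = 1.0000: CF_t = 37.000000, DF = 0.919118, PV = 34.007353
  t = 2.0000: CF_t = 37.000000, DF = 0.844777, PV = 31.256758
  t = 3.0000: CF_t = 37.000000, DF = 0.776450, PV = 28.728638
  t = 4.0000: CF_t = 37.000000, DF = 0.713649, PV = 26.404998
  t = 5.0000: CF_t = 37.000000, DF = 0.655927, PV = 24.269300
  t = 6.0000: CF_t = 37.000000, DF = 0.602874, PV = 22.306342
  t = 7.0000: CF_t = 37.000000, DF = 0.554112, PV = 20.502152
  t = 8.0000: CF_t = 37.000000, DF = 0.509294, PV = 18.843890
  t = 9.0000: CF_t = 37.000000, DF = 0.468101, PV = 17.319752
  t = 10.0000: CF_t = 1037.000000, DF = 0.430240, PV = 446.159149
Price P = sum_t PV_t = 669.798332
Convexity numerator sum_t t*(t + 1/m) * CF_t / (1+y/m)^(m*t + 2):
  t = 1.0000: term = 57.457276
  t = 2.0000: term = 158.429989
  t = 3.0000: term = 291.231598
  t = 4.0000: term = 446.126835
  t = 5.0000: term = 615.064571
  t = 6.0000: term = 791.443381
  t = 7.0000: term = 969.906105
  t = 8.0000: term = 1146.160050
  t = 9.0000: term = 1316.819911
  t = 10.0000: term = 41459.560809
Convexity = (1/P) * sum = 47252.200526 / 669.798332 = 70.546907

Answer: Convexity = 70.5469


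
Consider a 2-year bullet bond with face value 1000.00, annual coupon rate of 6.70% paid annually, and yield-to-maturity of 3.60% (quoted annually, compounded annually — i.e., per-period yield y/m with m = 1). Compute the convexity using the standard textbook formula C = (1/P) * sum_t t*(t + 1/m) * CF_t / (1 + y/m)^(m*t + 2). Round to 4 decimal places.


Answer: Convexity = 5.3626

Derivation:
Coupon per period c = face * coupon_rate / m = 67.000000
Periods per year m = 1; per-period yield y/m = 0.036000
Number of cashflows N = 2
Cashflows (t years, CF_t, discount factor 1/(1+y/m)^(m*t), PV):
  t = 1.0000: CF_t = 67.000000, DF = 0.965251, PV = 64.671815
  t = 2.0000: CF_t = 1067.000000, DF = 0.931709, PV = 994.133957
Price P = sum_t PV_t = 1058.805772
Convexity numerator sum_t t*(t + 1/m) * CF_t / (1+y/m)^(m*t + 2):
  t = 1.0000: term = 120.510679
  t = 2.0000: term = 5557.463873
Convexity = (1/P) * sum = 5677.974551 / 1058.805772 = 5.362621


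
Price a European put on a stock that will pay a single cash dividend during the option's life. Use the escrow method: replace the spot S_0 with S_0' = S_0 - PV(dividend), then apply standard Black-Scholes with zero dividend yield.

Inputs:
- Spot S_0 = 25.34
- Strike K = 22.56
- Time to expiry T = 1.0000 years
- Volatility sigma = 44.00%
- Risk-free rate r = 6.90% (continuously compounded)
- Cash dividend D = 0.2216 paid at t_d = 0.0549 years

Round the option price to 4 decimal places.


Answer: Price = 2.3014

Derivation:
PV(D) = D * exp(-r * t_d) = 0.2216 * 0.99621907 = 0.22076214
S_0' = S_0 - PV(D) = 25.3400 - 0.22076214 = 25.11923786
d1 = (ln(S_0'/K) + (r + sigma^2/2)*T) / (sigma*sqrt(T)) = 0.62103540
d2 = d1 - sigma*sqrt(T) = 0.18103540
exp(-rT) = 0.93332668
N(-d1) = 0.26728817; N(-d2) = 0.42816990
P = K * exp(-rT) * N(-d2) - S_0' * N(-d1) = 22.5600 * 0.93332668 * 0.42816990 - 25.11923786 * 0.26728817 = 2.3014


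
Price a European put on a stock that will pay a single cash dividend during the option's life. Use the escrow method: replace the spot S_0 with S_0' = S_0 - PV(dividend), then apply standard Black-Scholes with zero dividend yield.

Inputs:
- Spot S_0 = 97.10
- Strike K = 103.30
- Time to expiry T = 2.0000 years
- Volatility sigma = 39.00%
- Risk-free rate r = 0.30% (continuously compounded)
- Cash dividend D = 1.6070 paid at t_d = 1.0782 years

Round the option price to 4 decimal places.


PV(D) = D * exp(-r * t_d) = 1.6070 * 0.99677063 = 1.60181040
S_0' = S_0 - PV(D) = 97.1000 - 1.60181040 = 95.49818960
d1 = (ln(S_0'/K) + (r + sigma^2/2)*T) / (sigma*sqrt(T)) = 0.14426776
d2 = d1 - sigma*sqrt(T) = -0.40727553
exp(-rT) = 0.99401796
N(-d1) = 0.44264452; N(-d2) = 0.65809718
P = K * exp(-rT) * N(-d2) - S_0' * N(-d1) = 103.3000 * 0.99401796 * 0.65809718 - 95.49818960 * 0.44264452 = 25.3030

Answer: Price = 25.3030


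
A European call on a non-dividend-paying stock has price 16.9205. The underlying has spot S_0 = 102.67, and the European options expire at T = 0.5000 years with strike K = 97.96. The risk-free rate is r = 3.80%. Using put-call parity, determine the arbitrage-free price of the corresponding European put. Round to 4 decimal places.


Put-call parity: C - P = S_0 * exp(-qT) - K * exp(-rT).
S_0 * exp(-qT) = 102.6700 * 1.00000000 = 102.67000000
K * exp(-rT) = 97.9600 * 0.98117936 = 96.11633033
P = C - S*exp(-qT) + K*exp(-rT)
P = 16.9205 - 102.67000000 + 96.11633033 = 10.3668

Answer: Put price = 10.3668


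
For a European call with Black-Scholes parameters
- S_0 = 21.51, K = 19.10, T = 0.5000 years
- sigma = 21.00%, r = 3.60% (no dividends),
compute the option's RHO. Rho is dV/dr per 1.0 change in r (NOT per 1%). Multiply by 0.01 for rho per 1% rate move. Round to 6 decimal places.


d1 = 0.9957047248; d2 = 0.8472123008
phi(d1) = 0.2430100490; exp(-qT) = 1.0000000000; exp(-rT) = 0.9821610324
N(d2) = 0.8015616008
Rho = K*T*exp(-rT)*N(d2) = 19.1000 * 0.5000 * 0.9821610324 * 0.8015616008 = 7.518358

Answer: Rho = 7.518358


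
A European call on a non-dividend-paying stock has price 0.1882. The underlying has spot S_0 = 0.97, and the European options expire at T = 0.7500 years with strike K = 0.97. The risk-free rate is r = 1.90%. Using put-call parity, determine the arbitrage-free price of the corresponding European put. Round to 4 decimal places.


Put-call parity: C - P = S_0 * exp(-qT) - K * exp(-rT).
S_0 * exp(-qT) = 0.9700 * 1.00000000 = 0.97000000
K * exp(-rT) = 0.9700 * 0.98585105 = 0.95627552
P = C - S*exp(-qT) + K*exp(-rT)
P = 0.1882 - 0.97000000 + 0.95627552 = 0.1745

Answer: Put price = 0.1745


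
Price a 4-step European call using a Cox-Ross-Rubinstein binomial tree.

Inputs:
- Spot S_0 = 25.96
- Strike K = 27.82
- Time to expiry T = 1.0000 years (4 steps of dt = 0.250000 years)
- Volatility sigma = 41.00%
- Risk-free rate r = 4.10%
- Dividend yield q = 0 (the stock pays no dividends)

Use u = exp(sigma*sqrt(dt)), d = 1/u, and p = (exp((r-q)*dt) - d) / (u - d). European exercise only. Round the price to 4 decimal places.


dt = T/N = 0.250000
u = exp(sigma*sqrt(dt)) = 1.227525; d = 1/u = 0.814647
p = (exp((r-q)*dt) - d) / (u - d) = 0.473882
Discount per step: exp(-r*dt) = 0.989802
Stock lattice S(k, i) with i counting down-moves:
  k=0: S(0,0) = 25.9600
  k=1: S(1,0) = 31.8666; S(1,1) = 21.1482
  k=2: S(2,0) = 39.1170; S(2,1) = 25.9600; S(2,2) = 17.2284
  k=3: S(3,0) = 48.0171; S(3,1) = 31.8666; S(3,2) = 21.1482; S(3,3) = 14.0350
  k=4: S(4,0) = 58.9422; S(4,1) = 39.1170; S(4,2) = 25.9600; S(4,3) = 17.2284; S(4,4) = 11.4336
Terminal payoffs V(N, i) = max(S_T - K, 0):
  V(4,0) = 31.122176; V(4,1) = 11.296990; V(4,2) = 0.000000; V(4,3) = 0.000000; V(4,4) = 0.000000
Backward induction: V(k, i) = exp(-r*dt) * [p * V(k+1, i) + (1-p) * V(k+1, i+1)].
  V(3,0) = exp(-r*dt) * [p*31.122176 + (1-p)*11.296990] = 20.480784
  V(3,1) = exp(-r*dt) * [p*11.296990 + (1-p)*0.000000] = 5.298849
  V(3,2) = exp(-r*dt) * [p*0.000000 + (1-p)*0.000000] = 0.000000
  V(3,3) = exp(-r*dt) * [p*0.000000 + (1-p)*0.000000] = 0.000000
  V(2,0) = exp(-r*dt) * [p*20.480784 + (1-p)*5.298849] = 12.365895
  V(2,1) = exp(-r*dt) * [p*5.298849 + (1-p)*0.000000] = 2.485423
  V(2,2) = exp(-r*dt) * [p*0.000000 + (1-p)*0.000000] = 0.000000
  V(1,0) = exp(-r*dt) * [p*12.365895 + (1-p)*2.485423] = 7.094510
  V(1,1) = exp(-r*dt) * [p*2.485423 + (1-p)*0.000000] = 1.165787
  V(0,0) = exp(-r*dt) * [p*7.094510 + (1-p)*1.165787] = 3.934764

Answer: Price = V(0,0) = 3.9348


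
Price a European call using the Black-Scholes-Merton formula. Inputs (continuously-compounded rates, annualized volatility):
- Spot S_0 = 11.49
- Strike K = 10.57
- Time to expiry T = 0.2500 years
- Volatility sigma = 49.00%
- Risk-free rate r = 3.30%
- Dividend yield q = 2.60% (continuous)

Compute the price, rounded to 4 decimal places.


Answer: Price = 1.5973

Derivation:
d1 = (ln(S/K) + (r - q + 0.5*sigma^2) * T) / (sigma * sqrt(T)) = 0.47028487
d2 = d1 - sigma * sqrt(T) = 0.22528487
exp(-rT) = 0.99178394; exp(-qT) = 0.99352108
C = S_0 * exp(-qT) * N(d1) - K * exp(-rT) * N(d2)
N(d1) = 0.68092425; N(d2) = 0.58912116
C = 11.4900 * 0.99352108 * 0.68092425 - 10.5700 * 0.99178394 * 0.58912116 = 1.5973


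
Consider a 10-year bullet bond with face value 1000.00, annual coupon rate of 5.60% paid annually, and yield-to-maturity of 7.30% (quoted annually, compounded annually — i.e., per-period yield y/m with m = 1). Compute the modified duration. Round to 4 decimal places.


Coupon per period c = face * coupon_rate / m = 56.000000
Periods per year m = 1; per-period yield y/m = 0.073000
Number of cashflows N = 10
Cashflows (t years, CF_t, discount factor 1/(1+y/m)^(m*t), PV):
  t = 1.0000: CF_t = 56.000000, DF = 0.931966, PV = 52.190121
  t = 2.0000: CF_t = 56.000000, DF = 0.868561, PV = 48.639442
  t = 3.0000: CF_t = 56.000000, DF = 0.809470, PV = 45.330328
  t = 4.0000: CF_t = 56.000000, DF = 0.754399, PV = 42.246345
  t = 5.0000: CF_t = 56.000000, DF = 0.703075, PV = 39.372176
  t = 6.0000: CF_t = 56.000000, DF = 0.655242, PV = 36.693547
  t = 7.0000: CF_t = 56.000000, DF = 0.610663, PV = 34.197155
  t = 8.0000: CF_t = 56.000000, DF = 0.569118, PV = 31.870601
  t = 9.0000: CF_t = 56.000000, DF = 0.530399, PV = 29.702331
  t = 10.0000: CF_t = 1056.000000, DF = 0.494314, PV = 521.995427
Price P = sum_t PV_t = 882.237472
First compute Macaulay numerator sum_t t * PV_t:
  t * PV_t at t = 1.0000: 52.190121
  t * PV_t at t = 2.0000: 97.278884
  t * PV_t at t = 3.0000: 135.990984
  t * PV_t at t = 4.0000: 168.985379
  t * PV_t at t = 5.0000: 196.860880
  t * PV_t at t = 6.0000: 220.161282
  t * PV_t at t = 7.0000: 239.380083
  t * PV_t at t = 8.0000: 254.964807
  t * PV_t at t = 9.0000: 267.320976
  t * PV_t at t = 10.0000: 5219.954272
Macaulay duration D = 6853.087668 / 882.237472 = 7.767849
Modified duration = D / (1 + y/m) = 7.767849 / (1 + 0.073000) = 7.239375

Answer: Modified duration = 7.2394


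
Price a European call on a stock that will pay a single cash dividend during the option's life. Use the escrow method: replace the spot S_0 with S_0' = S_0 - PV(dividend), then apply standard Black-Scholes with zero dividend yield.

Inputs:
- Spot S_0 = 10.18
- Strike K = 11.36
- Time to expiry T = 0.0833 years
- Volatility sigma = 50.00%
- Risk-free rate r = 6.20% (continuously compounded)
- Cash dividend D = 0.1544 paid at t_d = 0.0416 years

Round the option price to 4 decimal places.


Answer: Price = 0.1749

Derivation:
PV(D) = D * exp(-r * t_d) = 0.1544 * 0.99742412 = 0.15400228
S_0' = S_0 - PV(D) = 10.1800 - 0.15400228 = 10.02599772
d1 = (ln(S_0'/K) + (r + sigma^2/2)*T) / (sigma*sqrt(T)) = -0.75768006
d2 = d1 - sigma*sqrt(T) = -0.90198876
exp(-rT) = 0.99484871
N(d1) = 0.22432127; N(d2) = 0.18353142
C = S_0' * N(d1) - K * exp(-rT) * N(d2) = 10.02599772 * 0.22432127 - 11.3600 * 0.99484871 * 0.18353142 = 0.1749


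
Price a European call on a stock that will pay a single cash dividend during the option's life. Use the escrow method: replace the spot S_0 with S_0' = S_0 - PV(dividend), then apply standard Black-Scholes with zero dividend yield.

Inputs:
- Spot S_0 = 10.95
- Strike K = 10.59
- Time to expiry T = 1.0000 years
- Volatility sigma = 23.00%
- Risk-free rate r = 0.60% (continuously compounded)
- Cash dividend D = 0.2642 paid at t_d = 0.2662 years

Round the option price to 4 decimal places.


PV(D) = D * exp(-r * t_d) = 0.2642 * 0.99840407 = 0.26377836
S_0' = S_0 - PV(D) = 10.9500 - 0.26377836 = 10.68622164
d1 = (ln(S_0'/K) + (r + sigma^2/2)*T) / (sigma*sqrt(T)) = 0.18041328
d2 = d1 - sigma*sqrt(T) = -0.04958672
exp(-rT) = 0.99401796
N(d1) = 0.57158594; N(d2) = 0.48022587
C = S_0' * N(d1) - K * exp(-rT) * N(d2) = 10.68622164 * 0.57158594 - 10.5900 * 0.99401796 * 0.48022587 = 1.0529

Answer: Price = 1.0529


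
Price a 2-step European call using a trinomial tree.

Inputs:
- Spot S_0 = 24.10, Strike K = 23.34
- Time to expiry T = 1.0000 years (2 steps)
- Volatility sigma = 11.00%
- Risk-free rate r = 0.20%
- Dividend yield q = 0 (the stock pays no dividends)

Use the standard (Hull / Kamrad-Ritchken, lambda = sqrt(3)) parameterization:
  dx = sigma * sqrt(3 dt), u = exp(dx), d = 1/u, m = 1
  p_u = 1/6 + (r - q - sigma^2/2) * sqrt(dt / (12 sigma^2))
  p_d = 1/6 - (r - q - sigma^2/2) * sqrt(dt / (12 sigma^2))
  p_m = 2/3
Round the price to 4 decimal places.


Answer: Price = V(0,0) = 1.4838

Derivation:
dt = T/N = 0.500000; dx = sigma*sqrt(3*dt) = 0.134722
u = exp(dx) = 1.144219; d = 1/u = 0.873959
p_u = 0.159151, p_m = 0.666667, p_d = 0.174182
Discount per step: exp(-r*dt) = 0.999000
Stock lattice S(k, j) with j the centered position index:
  k=0: S(0,+0) = 24.1000
  k=1: S(1,-1) = 21.0624; S(1,+0) = 24.1000; S(1,+1) = 27.5757
  k=2: S(2,-2) = 18.4077; S(2,-1) = 21.0624; S(2,+0) = 24.1000; S(2,+1) = 27.5757; S(2,+2) = 31.5526
Terminal payoffs V(N, j) = max(S_T - K, 0):
  V(2,-2) = 0.000000; V(2,-1) = 0.000000; V(2,+0) = 0.760000; V(2,+1) = 4.235668; V(2,+2) = 8.212591
Backward induction: V(k, j) = exp(-r*dt) * [p_u * V(k+1, j+1) + p_m * V(k+1, j) + p_d * V(k+1, j-1)]
  V(1,-1) = exp(-r*dt) * [p_u*0.760000 + p_m*0.000000 + p_d*0.000000] = 0.120834
  V(1,+0) = exp(-r*dt) * [p_u*4.235668 + p_m*0.760000 + p_d*0.000000] = 1.179598
  V(1,+1) = exp(-r*dt) * [p_u*8.212591 + p_m*4.235668 + p_d*0.760000] = 4.258939
  V(0,+0) = exp(-r*dt) * [p_u*4.258939 + p_m*1.179598 + p_d*0.120834] = 1.483777


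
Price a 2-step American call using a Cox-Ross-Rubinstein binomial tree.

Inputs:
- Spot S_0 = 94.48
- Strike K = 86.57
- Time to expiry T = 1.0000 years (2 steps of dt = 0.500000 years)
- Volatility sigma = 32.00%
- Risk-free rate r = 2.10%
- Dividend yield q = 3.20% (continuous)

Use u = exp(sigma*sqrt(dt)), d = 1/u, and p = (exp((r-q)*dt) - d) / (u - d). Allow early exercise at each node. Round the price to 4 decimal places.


dt = T/N = 0.500000
u = exp(sigma*sqrt(dt)) = 1.253919; d = 1/u = 0.797499
p = (exp((r-q)*dt) - d) / (u - d) = 0.431654
Discount per step: exp(-r*dt) = 0.989555
Stock lattice S(k, i) with i counting down-moves:
  k=0: S(0,0) = 94.4800
  k=1: S(1,0) = 118.4703; S(1,1) = 75.3477
  k=2: S(2,0) = 148.5522; S(2,1) = 94.4800; S(2,2) = 60.0898
Terminal payoffs V(N, i) = max(S_T - K, 0):
  V(2,0) = 61.982215; V(2,1) = 7.910000; V(2,2) = 0.000000
Backward induction: V(k, i) = exp(-r*dt) * [p * V(k+1, i) + (1-p) * V(k+1, i+1)]; then take max(V_cont, immediate exercise) for American.
  V(1,0) = exp(-r*dt) * [p*61.982215 + (1-p)*7.910000] = 30.924094; exercise = 31.900305; V(1,0) = max -> 31.900305
  V(1,1) = exp(-r*dt) * [p*7.910000 + (1-p)*0.000000] = 3.378722; exercise = 0.000000; V(1,1) = max -> 3.378722
  V(0,0) = exp(-r*dt) * [p*31.900305 + (1-p)*3.378722] = 15.526303; exercise = 7.910000; V(0,0) = max -> 15.526303

Answer: Price = V(0,0) = 15.5263


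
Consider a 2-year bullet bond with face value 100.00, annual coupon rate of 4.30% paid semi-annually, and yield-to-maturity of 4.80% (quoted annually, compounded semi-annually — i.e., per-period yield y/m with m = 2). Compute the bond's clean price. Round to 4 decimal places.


Answer: Price = 99.0572

Derivation:
Coupon per period c = face * coupon_rate / m = 2.150000
Periods per year m = 2; per-period yield y/m = 0.024000
Number of cashflows N = 4
Cashflows (t years, CF_t, discount factor 1/(1+y/m)^(m*t), PV):
  t = 0.5000: CF_t = 2.150000, DF = 0.976562, PV = 2.099609
  t = 1.0000: CF_t = 2.150000, DF = 0.953674, PV = 2.050400
  t = 1.5000: CF_t = 2.150000, DF = 0.931323, PV = 2.002344
  t = 2.0000: CF_t = 102.150000, DF = 0.909495, PV = 92.904884
Price P = sum_t PV_t = 99.057236


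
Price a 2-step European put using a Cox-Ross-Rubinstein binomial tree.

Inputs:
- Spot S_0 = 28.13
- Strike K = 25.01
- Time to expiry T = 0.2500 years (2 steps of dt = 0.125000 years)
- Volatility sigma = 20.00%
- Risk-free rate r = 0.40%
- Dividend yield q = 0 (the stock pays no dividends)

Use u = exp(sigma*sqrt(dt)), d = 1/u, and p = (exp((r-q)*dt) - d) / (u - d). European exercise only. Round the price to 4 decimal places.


Answer: Price = V(0,0) = 0.1557

Derivation:
dt = T/N = 0.125000
u = exp(sigma*sqrt(dt)) = 1.073271; d = 1/u = 0.931731
p = (exp((r-q)*dt) - d) / (u - d) = 0.485863
Discount per step: exp(-r*dt) = 0.999500
Stock lattice S(k, i) with i counting down-moves:
  k=0: S(0,0) = 28.1300
  k=1: S(1,0) = 30.1911; S(1,1) = 26.2096
  k=2: S(2,0) = 32.4032; S(2,1) = 28.1300; S(2,2) = 24.4203
Terminal payoffs V(N, i) = max(K - S_T, 0):
  V(2,0) = 0.000000; V(2,1) = 0.000000; V(2,2) = 0.589687
Backward induction: V(k, i) = exp(-r*dt) * [p * V(k+1, i) + (1-p) * V(k+1, i+1)].
  V(1,0) = exp(-r*dt) * [p*0.000000 + (1-p)*0.000000] = 0.000000
  V(1,1) = exp(-r*dt) * [p*0.000000 + (1-p)*0.589687] = 0.303029
  V(0,0) = exp(-r*dt) * [p*0.000000 + (1-p)*0.303029] = 0.155720


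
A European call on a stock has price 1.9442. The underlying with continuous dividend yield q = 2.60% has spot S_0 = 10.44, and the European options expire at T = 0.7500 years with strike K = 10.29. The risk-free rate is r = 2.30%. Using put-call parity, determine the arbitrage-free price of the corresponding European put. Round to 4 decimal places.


Put-call parity: C - P = S_0 * exp(-qT) - K * exp(-rT).
S_0 * exp(-qT) = 10.4400 * 0.98068890 = 10.23839207
K * exp(-rT) = 10.2900 * 0.98289793 = 10.11401969
P = C - S*exp(-qT) + K*exp(-rT)
P = 1.9442 - 10.23839207 + 10.11401969 = 1.8198

Answer: Put price = 1.8198


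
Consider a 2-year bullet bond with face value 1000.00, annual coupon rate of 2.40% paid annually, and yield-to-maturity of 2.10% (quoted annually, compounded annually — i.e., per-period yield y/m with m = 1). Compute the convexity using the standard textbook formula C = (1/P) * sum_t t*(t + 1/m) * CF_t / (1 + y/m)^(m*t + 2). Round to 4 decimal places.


Coupon per period c = face * coupon_rate / m = 24.000000
Periods per year m = 1; per-period yield y/m = 0.021000
Number of cashflows N = 2
Cashflows (t years, CF_t, discount factor 1/(1+y/m)^(m*t), PV):
  t = 1.0000: CF_t = 24.000000, DF = 0.979432, PV = 23.506366
  t = 2.0000: CF_t = 1024.000000, DF = 0.959287, PV = 982.309790
Price P = sum_t PV_t = 1005.816157
Convexity numerator sum_t t*(t + 1/m) * CF_t / (1+y/m)^(m*t + 2):
  t = 1.0000: term = 45.098699
  t = 2.0000: term = 5653.901507
Convexity = (1/P) * sum = 5699.000206 / 1005.816157 = 5.666046

Answer: Convexity = 5.6660


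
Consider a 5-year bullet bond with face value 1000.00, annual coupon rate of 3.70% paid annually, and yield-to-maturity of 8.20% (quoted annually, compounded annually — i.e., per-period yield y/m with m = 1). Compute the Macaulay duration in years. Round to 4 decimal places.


Coupon per period c = face * coupon_rate / m = 37.000000
Periods per year m = 1; per-period yield y/m = 0.082000
Number of cashflows N = 5
Cashflows (t years, CF_t, discount factor 1/(1+y/m)^(m*t), PV):
  t = 1.0000: CF_t = 37.000000, DF = 0.924214, PV = 34.195933
  t = 2.0000: CF_t = 37.000000, DF = 0.854172, PV = 31.604375
  t = 3.0000: CF_t = 37.000000, DF = 0.789438, PV = 29.209219
  t = 4.0000: CF_t = 37.000000, DF = 0.729610, PV = 26.995581
  t = 5.0000: CF_t = 1037.000000, DF = 0.674316, PV = 699.266065
Price P = sum_t PV_t = 821.271173
Macaulay numerator sum_t t * PV_t:
  t * PV_t at t = 1.0000: 34.195933
  t * PV_t at t = 2.0000: 63.208749
  t * PV_t at t = 3.0000: 87.627656
  t * PV_t at t = 4.0000: 107.982325
  t * PV_t at t = 5.0000: 3496.330324
Macaulay duration D = (sum_t t * PV_t) / P = 3789.344988 / 821.271173 = 4.614000

Answer: Macaulay duration = 4.6140 years


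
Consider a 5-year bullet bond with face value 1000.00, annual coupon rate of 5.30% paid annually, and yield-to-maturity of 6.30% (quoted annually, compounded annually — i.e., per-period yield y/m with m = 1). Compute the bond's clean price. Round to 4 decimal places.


Coupon per period c = face * coupon_rate / m = 53.000000
Periods per year m = 1; per-period yield y/m = 0.063000
Number of cashflows N = 5
Cashflows (t years, CF_t, discount factor 1/(1+y/m)^(m*t), PV):
  t = 1.0000: CF_t = 53.000000, DF = 0.940734, PV = 49.858890
  t = 2.0000: CF_t = 53.000000, DF = 0.884980, PV = 46.903942
  t = 3.0000: CF_t = 53.000000, DF = 0.832531, PV = 44.124122
  t = 4.0000: CF_t = 53.000000, DF = 0.783190, PV = 41.509052
  t = 5.0000: CF_t = 1053.000000, DF = 0.736773, PV = 775.821925
Price P = sum_t PV_t = 958.217930

Answer: Price = 958.2179


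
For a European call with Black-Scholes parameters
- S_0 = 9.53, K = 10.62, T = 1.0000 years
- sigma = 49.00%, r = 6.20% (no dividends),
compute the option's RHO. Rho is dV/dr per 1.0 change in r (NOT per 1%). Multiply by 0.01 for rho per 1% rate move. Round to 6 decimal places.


d1 = 0.1505218405; d2 = -0.3394781595
phi(d1) = 0.3944484001; exp(-qT) = 1.0000000000; exp(-rT) = 0.9398828868
N(d2) = 0.3671247737
Rho = K*T*exp(-rT)*N(d2) = 10.6200 * 1.0000 * 0.9398828868 * 0.3671247737 = 3.664477

Answer: Rho = 3.664477


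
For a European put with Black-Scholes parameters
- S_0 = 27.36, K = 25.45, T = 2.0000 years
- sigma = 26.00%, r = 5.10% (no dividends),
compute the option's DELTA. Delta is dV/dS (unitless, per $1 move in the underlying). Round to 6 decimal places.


Answer: Delta = -0.255249

Derivation:
d1 = 0.6580617182; d2 = 0.2903661920
phi(d1) = 0.3212739331; exp(-qT) = 1.0000000000; exp(-rT) = 0.9030295517
N(-d1) = 0.2552492367
Delta = -exp(-qT) * N(-d1) = -1.0000000000 * 0.2552492367 = -0.255249


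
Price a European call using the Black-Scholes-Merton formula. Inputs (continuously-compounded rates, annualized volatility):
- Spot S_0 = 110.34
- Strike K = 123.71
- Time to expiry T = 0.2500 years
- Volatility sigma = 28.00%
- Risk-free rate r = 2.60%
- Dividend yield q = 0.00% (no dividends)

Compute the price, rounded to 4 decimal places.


d1 = (ln(S/K) + (r - q + 0.5*sigma^2) * T) / (sigma * sqrt(T)) = -0.70052578
d2 = d1 - sigma * sqrt(T) = -0.84052578
exp(-rT) = 0.99352108; exp(-qT) = 1.00000000
C = S_0 * exp(-qT) * N(d1) - K * exp(-rT) * N(d2)
N(d1) = 0.24179951; N(d2) = 0.20030683
C = 110.3400 * 1.00000000 * 0.24179951 - 123.7100 * 0.99352108 * 0.20030683 = 2.0607

Answer: Price = 2.0607


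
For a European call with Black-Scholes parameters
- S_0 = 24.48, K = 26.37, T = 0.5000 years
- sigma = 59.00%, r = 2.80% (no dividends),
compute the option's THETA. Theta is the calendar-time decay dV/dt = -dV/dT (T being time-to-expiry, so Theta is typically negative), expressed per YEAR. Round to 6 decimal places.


Answer: Theta = -4.329564

Derivation:
d1 = 0.0638899915; d2 = -0.3533030094
phi(d1) = 0.3981288833; exp(-qT) = 1.0000000000; exp(-rT) = 0.9860975443
Theta = -S*exp(-qT)*phi(d1)*sigma/(2*sqrt(T)) - r*K*exp(-rT)*N(d2) + q*S*exp(-qT)*N(d1)
N(d1) = 0.5254710892; N(d2) = 0.3619306448; sqrt(T) = 0.7071067812
Term 1 = -24.4800 * 1.0000000000 * 0.3981288833 * 0.5900 / (2 * 0.7071067812) = -4.0660443657
Term 2 = -0.0280 * 26.3700 * 0.9860975443 * 0.3619306448 = -0.2635198866
Term 3 = 0 (no dividend yield, q = 0)
Theta = -4.0660443657 + (-0.2635198866) + (0.0000000000) = -4.329564


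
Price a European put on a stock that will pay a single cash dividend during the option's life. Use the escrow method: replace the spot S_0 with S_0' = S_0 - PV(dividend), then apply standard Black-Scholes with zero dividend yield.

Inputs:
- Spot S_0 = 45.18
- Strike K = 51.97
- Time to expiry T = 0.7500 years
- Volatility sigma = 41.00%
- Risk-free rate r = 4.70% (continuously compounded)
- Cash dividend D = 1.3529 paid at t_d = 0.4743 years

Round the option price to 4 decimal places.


PV(D) = D * exp(-r * t_d) = 1.3529 * 0.97795453 = 1.32307469
S_0' = S_0 - PV(D) = 45.1800 - 1.32307469 = 43.85692531
d1 = (ln(S_0'/K) + (r + sigma^2/2)*T) / (sigma*sqrt(T)) = -0.20121781
d2 = d1 - sigma*sqrt(T) = -0.55628822
exp(-rT) = 0.96536405
N(-d1) = 0.57973587; N(-d2) = 0.71099308
P = K * exp(-rT) * N(-d2) - S_0' * N(-d1) = 51.9700 * 0.96536405 * 0.71099308 - 43.85692531 * 0.57973587 = 10.2451

Answer: Price = 10.2451


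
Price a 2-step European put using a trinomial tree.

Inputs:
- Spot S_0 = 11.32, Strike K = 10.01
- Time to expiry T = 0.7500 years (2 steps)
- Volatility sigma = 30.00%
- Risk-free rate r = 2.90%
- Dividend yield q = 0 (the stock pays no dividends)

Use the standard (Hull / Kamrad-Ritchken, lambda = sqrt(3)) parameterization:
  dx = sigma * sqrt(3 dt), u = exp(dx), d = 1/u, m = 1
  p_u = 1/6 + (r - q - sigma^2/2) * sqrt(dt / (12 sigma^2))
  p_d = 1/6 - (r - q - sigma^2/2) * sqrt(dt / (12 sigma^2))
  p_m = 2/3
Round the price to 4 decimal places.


Answer: Price = V(0,0) = 0.5298

Derivation:
dt = T/N = 0.375000; dx = sigma*sqrt(3*dt) = 0.318198
u = exp(dx) = 1.374648; d = 1/u = 0.727459
p_u = 0.157239, p_m = 0.666667, p_d = 0.176095
Discount per step: exp(-r*dt) = 0.989184
Stock lattice S(k, j) with j the centered position index:
  k=0: S(0,+0) = 11.3200
  k=1: S(1,-1) = 8.2348; S(1,+0) = 11.3200; S(1,+1) = 15.5610
  k=2: S(2,-2) = 5.9905; S(2,-1) = 8.2348; S(2,+0) = 11.3200; S(2,+1) = 15.5610; S(2,+2) = 21.3909
Terminal payoffs V(N, j) = max(K - S_T, 0):
  V(2,-2) = 4.019499; V(2,-1) = 1.775168; V(2,+0) = 0.000000; V(2,+1) = 0.000000; V(2,+2) = 0.000000
Backward induction: V(k, j) = exp(-r*dt) * [p_u * V(k+1, j+1) + p_m * V(k+1, j) + p_d * V(k+1, j-1)]
  V(1,-1) = exp(-r*dt) * [p_u*0.000000 + p_m*1.775168 + p_d*4.019499] = 1.870802
  V(1,+0) = exp(-r*dt) * [p_u*0.000000 + p_m*0.000000 + p_d*1.775168] = 0.309217
  V(1,+1) = exp(-r*dt) * [p_u*0.000000 + p_m*0.000000 + p_d*0.000000] = 0.000000
  V(0,+0) = exp(-r*dt) * [p_u*0.000000 + p_m*0.309217 + p_d*1.870802] = 0.529790
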